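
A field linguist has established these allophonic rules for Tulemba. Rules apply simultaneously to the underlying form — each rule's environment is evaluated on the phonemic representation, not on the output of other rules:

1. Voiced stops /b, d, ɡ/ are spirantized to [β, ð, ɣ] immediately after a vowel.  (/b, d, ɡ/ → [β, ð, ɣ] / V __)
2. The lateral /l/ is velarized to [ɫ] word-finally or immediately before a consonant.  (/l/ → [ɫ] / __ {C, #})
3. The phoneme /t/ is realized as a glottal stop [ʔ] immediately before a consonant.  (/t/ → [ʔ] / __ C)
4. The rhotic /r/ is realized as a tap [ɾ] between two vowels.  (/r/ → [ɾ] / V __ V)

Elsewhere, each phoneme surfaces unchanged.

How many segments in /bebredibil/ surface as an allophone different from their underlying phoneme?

Segments that undergo a rule: /b/ → [β] (rule 1); /d/ → [ð] (rule 1); /b/ → [β] (rule 1); /l/ → [ɫ] (rule 2).
All other segments surface unchanged.

4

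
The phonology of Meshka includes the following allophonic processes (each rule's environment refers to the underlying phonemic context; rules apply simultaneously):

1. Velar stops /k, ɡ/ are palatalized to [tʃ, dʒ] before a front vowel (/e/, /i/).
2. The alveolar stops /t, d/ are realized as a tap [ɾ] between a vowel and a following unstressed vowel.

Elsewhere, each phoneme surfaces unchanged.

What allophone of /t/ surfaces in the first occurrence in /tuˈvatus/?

/t/ (word-initial) is in the target of rule 2 but the environment (between a vowel and a following unstressed vowel) is not met → [t].

[t]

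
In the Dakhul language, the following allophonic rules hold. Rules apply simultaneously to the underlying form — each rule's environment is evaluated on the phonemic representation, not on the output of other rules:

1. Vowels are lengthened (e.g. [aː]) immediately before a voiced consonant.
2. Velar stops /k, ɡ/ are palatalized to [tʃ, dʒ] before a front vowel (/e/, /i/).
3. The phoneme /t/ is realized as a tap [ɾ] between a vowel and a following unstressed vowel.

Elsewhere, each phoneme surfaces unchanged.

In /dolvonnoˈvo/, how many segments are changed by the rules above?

Segments that undergo a rule: /o/ → [oː] (rule 1); /o/ → [oː] (rule 1); /o/ → [oː] (rule 1).
All other segments surface unchanged.

3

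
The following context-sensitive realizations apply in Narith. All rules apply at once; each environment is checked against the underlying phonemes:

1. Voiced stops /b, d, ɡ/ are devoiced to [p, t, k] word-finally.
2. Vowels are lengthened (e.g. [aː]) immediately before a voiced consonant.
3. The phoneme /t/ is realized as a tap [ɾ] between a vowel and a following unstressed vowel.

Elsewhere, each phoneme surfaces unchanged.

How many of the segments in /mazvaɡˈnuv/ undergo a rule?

Segments that undergo a rule: /a/ → [aː] (rule 2); /a/ → [aː] (rule 2); /u/ → [uː] (rule 2).
All other segments surface unchanged.

3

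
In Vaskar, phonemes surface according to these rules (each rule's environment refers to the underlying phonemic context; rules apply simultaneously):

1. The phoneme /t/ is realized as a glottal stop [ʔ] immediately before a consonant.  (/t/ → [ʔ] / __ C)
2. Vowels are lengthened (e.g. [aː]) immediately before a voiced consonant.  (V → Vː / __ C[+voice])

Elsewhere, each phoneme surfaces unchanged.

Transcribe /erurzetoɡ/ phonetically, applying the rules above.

Rule 2 applies to /e/ (word-initial: before a voiced consonant) → [eː].
/r/ (between /e/ and /u/): no rule targets it → [r].
/u/ (between /r/ and /r/): before a voiced consonant, so rule 2 applies → [uː].
/r/ (between /u/ and /z/): no rule targets it → [r].
/z/ stays [z].
/e/ (between /z/ and /t/) fails the environment for rule 2, so it stays [e].
/t/ (between /e/ and /o/) is in the target of rule 1 but the environment (immediately before a consonant) is not met → [t].
/o/ (between /t/ and /ɡ/) occurs before a voiced consonant → [oː] by rule 2.
/ɡ/ — not in any rule's target class → [ɡ].

[eːruːrzetoːɡ]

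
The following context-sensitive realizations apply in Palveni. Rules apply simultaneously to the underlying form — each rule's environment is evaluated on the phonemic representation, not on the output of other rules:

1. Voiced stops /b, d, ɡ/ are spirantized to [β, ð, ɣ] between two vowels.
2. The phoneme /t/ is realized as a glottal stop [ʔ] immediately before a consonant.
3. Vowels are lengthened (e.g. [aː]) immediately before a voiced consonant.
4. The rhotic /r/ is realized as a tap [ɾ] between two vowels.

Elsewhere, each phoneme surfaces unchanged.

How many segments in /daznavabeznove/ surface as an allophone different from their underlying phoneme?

6

Segments that undergo a rule: /a/ → [aː] (rule 3); /a/ → [aː] (rule 3); /a/ → [aː] (rule 3); /b/ → [β] (rule 1); /e/ → [eː] (rule 3); /o/ → [oː] (rule 3).
All other segments surface unchanged.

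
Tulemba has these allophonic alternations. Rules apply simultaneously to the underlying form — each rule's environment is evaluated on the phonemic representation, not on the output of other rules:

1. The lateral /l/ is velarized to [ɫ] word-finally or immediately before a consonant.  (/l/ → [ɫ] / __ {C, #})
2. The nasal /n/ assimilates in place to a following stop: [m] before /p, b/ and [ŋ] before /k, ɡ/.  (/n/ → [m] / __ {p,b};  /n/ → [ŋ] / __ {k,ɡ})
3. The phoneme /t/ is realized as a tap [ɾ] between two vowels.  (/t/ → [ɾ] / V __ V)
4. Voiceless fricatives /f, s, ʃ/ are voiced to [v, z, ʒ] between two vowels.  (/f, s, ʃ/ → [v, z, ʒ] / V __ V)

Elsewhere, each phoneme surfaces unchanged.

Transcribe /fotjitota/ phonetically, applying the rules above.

[fotjiɾoɾa]

/f/ (word-initial) is in the target of rule 4 but the environment (between two vowels) is not met → [f].
/o/ — not in any rule's target class → [o].
/t/ (between /o/ and /j/) fails the environment for rule 3, so it stays [t].
/j/ (between /t/ and /i/): no rule targets it → [j].
/i/ (between /j/ and /t/) is unaffected → [i].
/t/ meets the environment for rule 3 (between two vowels) → [ɾ].
/o/ — not in any rule's target class → [o].
/t/ (between /o/ and /a/): between two vowels, so rule 3 applies → [ɾ].
/a/ stays [a].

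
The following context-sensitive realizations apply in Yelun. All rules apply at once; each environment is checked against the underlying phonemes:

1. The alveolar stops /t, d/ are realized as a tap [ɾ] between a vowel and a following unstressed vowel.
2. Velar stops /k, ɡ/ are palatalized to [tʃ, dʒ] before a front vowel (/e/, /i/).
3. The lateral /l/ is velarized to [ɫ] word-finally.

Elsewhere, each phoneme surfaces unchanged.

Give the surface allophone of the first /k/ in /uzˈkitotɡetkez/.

/k/ meets the environment for rule 2 (before a front vowel) → [tʃ].

[tʃ]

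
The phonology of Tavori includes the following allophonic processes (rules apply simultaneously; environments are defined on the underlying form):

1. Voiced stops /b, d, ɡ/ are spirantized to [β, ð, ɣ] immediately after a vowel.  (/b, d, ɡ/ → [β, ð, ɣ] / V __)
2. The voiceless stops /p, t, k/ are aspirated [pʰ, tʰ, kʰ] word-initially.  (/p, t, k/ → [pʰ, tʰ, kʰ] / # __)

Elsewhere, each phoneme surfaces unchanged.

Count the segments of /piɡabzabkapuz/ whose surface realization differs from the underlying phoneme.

Segments that undergo a rule: /p/ → [pʰ] (rule 2); /ɡ/ → [ɣ] (rule 1); /b/ → [β] (rule 1); /b/ → [β] (rule 1).
All other segments surface unchanged.

4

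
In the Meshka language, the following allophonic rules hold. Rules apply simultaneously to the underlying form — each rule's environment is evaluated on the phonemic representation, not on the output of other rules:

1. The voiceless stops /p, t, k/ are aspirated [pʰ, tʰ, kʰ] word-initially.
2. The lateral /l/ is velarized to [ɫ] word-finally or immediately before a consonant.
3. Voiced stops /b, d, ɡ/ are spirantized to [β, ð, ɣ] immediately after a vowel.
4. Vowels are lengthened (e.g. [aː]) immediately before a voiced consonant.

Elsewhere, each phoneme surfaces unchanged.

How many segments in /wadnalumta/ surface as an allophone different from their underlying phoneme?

4

Segments that undergo a rule: /a/ → [aː] (rule 4); /d/ → [ð] (rule 3); /a/ → [aː] (rule 4); /u/ → [uː] (rule 4).
All other segments surface unchanged.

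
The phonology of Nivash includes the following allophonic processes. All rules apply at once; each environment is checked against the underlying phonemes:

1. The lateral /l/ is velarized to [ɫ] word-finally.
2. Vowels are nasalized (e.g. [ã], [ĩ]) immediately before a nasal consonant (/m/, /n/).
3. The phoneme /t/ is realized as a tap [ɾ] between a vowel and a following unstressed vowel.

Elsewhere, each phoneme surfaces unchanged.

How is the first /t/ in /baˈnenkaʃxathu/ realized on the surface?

/t/ (between /a/ and /h/): rule 3 targets it, but not between a vowel and a following unstressed vowel → unchanged [t].

[t]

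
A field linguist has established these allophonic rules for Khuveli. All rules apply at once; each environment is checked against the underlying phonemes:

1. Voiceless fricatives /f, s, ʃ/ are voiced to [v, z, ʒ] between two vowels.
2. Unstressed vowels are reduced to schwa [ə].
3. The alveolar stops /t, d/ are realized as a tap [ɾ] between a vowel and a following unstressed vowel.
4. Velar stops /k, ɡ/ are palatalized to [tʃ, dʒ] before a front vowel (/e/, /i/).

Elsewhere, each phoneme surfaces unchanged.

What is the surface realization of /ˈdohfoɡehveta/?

[ˈdohfədʒəhvəɾə]

/d/ — word-initial; rule 3 does not apply here → [d].
/o/ — between /d/ and /h/; rule 2 does not apply here → [o].
/h/ (between /o/ and /f/) is unaffected → [h].
/f/ (between /h/ and /o/): rule 1 targets it, but not between two vowels → unchanged [f].
/o/ — between /f/ and /ɡ/, in an unstressed syllable — surfaces as [ə] (rule 2).
/ɡ/ (between /o/ and /e/) occurs before a front vowel → [dʒ] by rule 4.
/e/ meets the environment for rule 2 (in an unstressed syllable) → [ə].
/h/ — not in any rule's target class → [h].
/v/ stays [v].
/e/ — between /v/ and /t/, in an unstressed syllable — surfaces as [ə] (rule 2).
/t/ (between /e/ and /a/): between a vowel and a following unstressed vowel, so rule 3 applies → [ɾ].
/a/ (word-final) occurs in an unstressed syllable → [ə] by rule 2.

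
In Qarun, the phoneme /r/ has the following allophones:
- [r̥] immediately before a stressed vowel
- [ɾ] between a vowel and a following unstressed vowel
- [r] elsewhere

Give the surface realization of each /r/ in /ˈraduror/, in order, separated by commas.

Occurrence 1 (position 1): immediately before a stressed vowel → [r̥].
Occurrence 2 (position 5): between a vowel and a following unstressed vowel → [ɾ].
Occurrence 3 (position 7): no conditioning environment matches → elsewhere allophone [r].

[r̥], [ɾ], [r]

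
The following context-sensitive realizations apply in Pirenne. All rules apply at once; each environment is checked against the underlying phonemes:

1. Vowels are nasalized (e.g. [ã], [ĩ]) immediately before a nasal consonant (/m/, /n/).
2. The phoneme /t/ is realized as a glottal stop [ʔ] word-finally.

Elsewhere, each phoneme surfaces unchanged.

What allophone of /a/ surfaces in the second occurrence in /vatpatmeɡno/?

[a]

/a/ (between /p/ and /t/): rule 1 targets it, but not before a nasal consonant → unchanged [a].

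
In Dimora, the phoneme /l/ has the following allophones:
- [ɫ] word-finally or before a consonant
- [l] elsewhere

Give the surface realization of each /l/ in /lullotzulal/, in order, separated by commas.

Occurrence 1 (position 1): no conditioning environment matches → elsewhere allophone [l].
Occurrence 2 (position 3): word-finally or before a consonant → [ɫ].
Occurrence 3 (position 4): no conditioning environment matches → elsewhere allophone [l].
Occurrence 4 (position 9): no conditioning environment matches → elsewhere allophone [l].
Occurrence 5 (position 11): word-finally or before a consonant → [ɫ].

[l], [ɫ], [l], [l], [ɫ]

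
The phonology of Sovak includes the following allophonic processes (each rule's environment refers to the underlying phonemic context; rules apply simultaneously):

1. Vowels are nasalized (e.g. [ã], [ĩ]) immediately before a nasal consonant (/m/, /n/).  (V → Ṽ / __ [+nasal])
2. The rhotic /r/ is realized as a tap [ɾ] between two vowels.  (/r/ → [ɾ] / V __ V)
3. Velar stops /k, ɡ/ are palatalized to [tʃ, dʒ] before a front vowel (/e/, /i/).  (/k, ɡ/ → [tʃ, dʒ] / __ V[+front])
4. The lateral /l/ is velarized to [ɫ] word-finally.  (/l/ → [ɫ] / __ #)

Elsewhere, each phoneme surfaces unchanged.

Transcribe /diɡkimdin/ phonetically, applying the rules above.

/i/ (between /d/ and /ɡ/): rule 1 targets it, but not before a nasal consonant → unchanged [i].
/ɡ/ (between /i/ and /k/): rule 3 targets it, but not before a front vowel → unchanged [ɡ].
/k/ — between /ɡ/ and /i/, before a front vowel — surfaces as [tʃ] (rule 3).
/i/ (between /k/ and /m/): before a nasal consonant, so rule 1 applies → [ĩ].
/i/ (between /d/ and /n/): before a nasal consonant, so rule 1 applies → [ĩ].

[diɡtʃĩmdĩn]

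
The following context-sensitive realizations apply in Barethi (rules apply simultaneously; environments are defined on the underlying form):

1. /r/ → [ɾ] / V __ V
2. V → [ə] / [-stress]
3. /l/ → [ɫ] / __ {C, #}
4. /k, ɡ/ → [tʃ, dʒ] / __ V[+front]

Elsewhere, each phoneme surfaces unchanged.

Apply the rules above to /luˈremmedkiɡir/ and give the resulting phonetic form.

[ləˈɾemmədtʃədʒər]

/l/ (word-initial) is in the target of rule 3 but the environment (word-finally or immediately before a consonant) is not met → [l].
/u/ meets the environment for rule 2 (in an unstressed syllable) → [ə].
/r/ (between /u/ and /e/) occurs between two vowels → [ɾ] by rule 1.
/e/ (between /r/ and /m/) is in the target of rule 2 but the environment (in an unstressed syllable) is not met → [e].
/m/ (between /e/ and /m/) is unaffected → [m].
/m/ stays [m].
/e/ — between /m/ and /d/, in an unstressed syllable — surfaces as [ə] (rule 2).
/d/ (between /e/ and /k/): no rule targets it → [d].
/k/ — between /d/ and /i/, before a front vowel — surfaces as [tʃ] (rule 4).
/i/ — between /k/ and /ɡ/, in an unstressed syllable — surfaces as [ə] (rule 2).
/ɡ/ — between /i/ and /i/, before a front vowel — surfaces as [dʒ] (rule 4).
/i/ (between /ɡ/ and /r/) occurs in an unstressed syllable → [ə] by rule 2.
/r/ (word-final) fails the environment for rule 1, so it stays [r].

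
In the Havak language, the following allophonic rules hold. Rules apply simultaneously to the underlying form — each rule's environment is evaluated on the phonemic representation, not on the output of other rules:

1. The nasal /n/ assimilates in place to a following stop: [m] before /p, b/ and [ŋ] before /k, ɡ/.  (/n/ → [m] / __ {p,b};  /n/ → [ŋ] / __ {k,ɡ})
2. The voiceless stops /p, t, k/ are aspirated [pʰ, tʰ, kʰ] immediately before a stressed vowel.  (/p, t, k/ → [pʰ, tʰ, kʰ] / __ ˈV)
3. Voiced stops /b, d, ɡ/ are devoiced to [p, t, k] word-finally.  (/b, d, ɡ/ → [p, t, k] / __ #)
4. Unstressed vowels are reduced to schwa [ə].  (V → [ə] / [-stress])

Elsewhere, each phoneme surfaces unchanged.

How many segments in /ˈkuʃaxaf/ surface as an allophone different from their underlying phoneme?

Segments that undergo a rule: /k/ → [kʰ] (rule 2); /a/ → [ə] (rule 4); /a/ → [ə] (rule 4).
All other segments surface unchanged.

3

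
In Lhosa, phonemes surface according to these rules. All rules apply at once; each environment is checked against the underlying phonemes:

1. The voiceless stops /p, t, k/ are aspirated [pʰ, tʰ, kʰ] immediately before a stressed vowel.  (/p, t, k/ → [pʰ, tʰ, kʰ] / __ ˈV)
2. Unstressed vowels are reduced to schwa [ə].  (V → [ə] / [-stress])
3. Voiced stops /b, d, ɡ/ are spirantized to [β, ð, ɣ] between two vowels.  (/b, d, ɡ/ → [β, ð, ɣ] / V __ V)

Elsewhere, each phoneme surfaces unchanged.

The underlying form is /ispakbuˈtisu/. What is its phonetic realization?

[əspəkbəˈtʰisə]

/i/ — word-initial, in an unstressed syllable — surfaces as [ə] (rule 2).
/s/ (between /i/ and /p/) is unaffected → [s].
/p/ (between /s/ and /a/) is in the target of rule 1 but the environment (immediately before a stressed vowel) is not met → [p].
Rule 2 applies to /a/ (between /p/ and /k/: in an unstressed syllable) → [ə].
/k/ (between /a/ and /b/): rule 1 targets it, but not immediately before a stressed vowel → unchanged [k].
/b/ (between /k/ and /u/) is in the target of rule 3 but the environment (between two vowels) is not met → [b].
/u/ (between /b/ and /t/): in an unstressed syllable, so rule 2 applies → [ə].
/t/ (between /u/ and /i/) occurs immediately before a stressed vowel → [tʰ] by rule 1.
/i/ (between /t/ and /s/) is in the target of rule 2 but the environment (in an unstressed syllable) is not met → [i].
/s/ — not in any rule's target class → [s].
/u/ meets the environment for rule 2 (in an unstressed syllable) → [ə].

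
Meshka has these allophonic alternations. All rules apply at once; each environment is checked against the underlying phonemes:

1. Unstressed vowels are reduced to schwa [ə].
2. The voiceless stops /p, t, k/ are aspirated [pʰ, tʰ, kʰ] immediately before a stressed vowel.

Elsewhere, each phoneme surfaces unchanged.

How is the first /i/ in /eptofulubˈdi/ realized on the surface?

/i/ (word-final) is in the target of rule 1 but the environment (in an unstressed syllable) is not met → [i].

[i]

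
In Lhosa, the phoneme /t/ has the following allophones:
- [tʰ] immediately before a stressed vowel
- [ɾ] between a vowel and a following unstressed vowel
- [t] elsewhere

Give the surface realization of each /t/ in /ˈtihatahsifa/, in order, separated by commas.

Occurrence 1 (position 1): immediately before a stressed vowel → [tʰ].
Occurrence 2 (position 5): between a vowel and an unstressed vowel → [ɾ].

[tʰ], [ɾ]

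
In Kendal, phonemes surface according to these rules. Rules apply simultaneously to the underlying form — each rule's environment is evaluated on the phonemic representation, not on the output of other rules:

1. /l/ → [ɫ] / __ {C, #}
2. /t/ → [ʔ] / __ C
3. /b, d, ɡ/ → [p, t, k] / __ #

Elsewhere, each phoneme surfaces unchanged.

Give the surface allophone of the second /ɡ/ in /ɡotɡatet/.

[ɡ]

/ɡ/ (between /t/ and /a/) is in the target of rule 3 but the environment (word-finally) is not met → [ɡ].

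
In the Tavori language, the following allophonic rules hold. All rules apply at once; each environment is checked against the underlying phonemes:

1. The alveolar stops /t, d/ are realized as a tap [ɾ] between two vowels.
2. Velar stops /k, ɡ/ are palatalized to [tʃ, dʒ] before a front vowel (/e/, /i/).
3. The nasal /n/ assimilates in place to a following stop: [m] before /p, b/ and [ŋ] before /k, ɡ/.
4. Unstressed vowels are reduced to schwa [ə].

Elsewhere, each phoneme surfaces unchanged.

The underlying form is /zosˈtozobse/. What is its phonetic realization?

[zəsˈtozəbsə]

/z/ stays [z].
/o/ (between /z/ and /s/): in an unstressed syllable, so rule 4 applies → [ə].
/s/ stays [s].
/t/ (between /s/ and /o/): rule 1 targets it, but not between two vowels → unchanged [t].
/o/ — between /t/ and /z/; rule 4 does not apply here → [o].
/z/ — not in any rule's target class → [z].
Rule 4 applies to /o/ (between /z/ and /b/: in an unstressed syllable) → [ə].
/b/ — not in any rule's target class → [b].
/s/ (between /b/ and /e/) is unaffected → [s].
/e/ meets the environment for rule 4 (in an unstressed syllable) → [ə].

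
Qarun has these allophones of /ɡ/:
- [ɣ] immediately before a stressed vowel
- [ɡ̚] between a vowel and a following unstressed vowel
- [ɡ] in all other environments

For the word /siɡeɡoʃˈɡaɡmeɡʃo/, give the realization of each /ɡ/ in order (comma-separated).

Occurrence 1 (position 3): between a vowel and a following unstressed vowel → [ɡ̚].
Occurrence 2 (position 5): between a vowel and a following unstressed vowel → [ɡ̚].
Occurrence 3 (position 8): immediately before a stressed vowel → [ɣ].
Occurrence 4 (position 10): no conditioning environment matches → elsewhere allophone [ɡ].
Occurrence 5 (position 13): no conditioning environment matches → elsewhere allophone [ɡ].

[ɡ̚], [ɡ̚], [ɣ], [ɡ], [ɡ]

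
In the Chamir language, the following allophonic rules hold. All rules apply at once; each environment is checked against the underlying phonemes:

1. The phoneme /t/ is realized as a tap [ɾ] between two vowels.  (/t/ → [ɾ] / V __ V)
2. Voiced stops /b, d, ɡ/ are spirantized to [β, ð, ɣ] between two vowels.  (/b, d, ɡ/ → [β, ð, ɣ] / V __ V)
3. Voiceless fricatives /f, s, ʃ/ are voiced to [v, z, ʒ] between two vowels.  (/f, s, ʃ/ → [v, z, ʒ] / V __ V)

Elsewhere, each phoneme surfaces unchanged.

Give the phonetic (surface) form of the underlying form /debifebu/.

[deβiveβu]

/d/ (word-initial): rule 2 targets it, but not between two vowels → unchanged [d].
/e/ — not in any rule's target class → [e].
Rule 2 applies to /b/ (between /e/ and /i/: between two vowels) → [β].
/i/ (between /b/ and /f/) is unaffected → [i].
/f/ meets the environment for rule 3 (between two vowels) → [v].
/e/ (between /f/ and /b/): no rule targets it → [e].
/b/ meets the environment for rule 2 (between two vowels) → [β].
/u/ (word-final) is unaffected → [u].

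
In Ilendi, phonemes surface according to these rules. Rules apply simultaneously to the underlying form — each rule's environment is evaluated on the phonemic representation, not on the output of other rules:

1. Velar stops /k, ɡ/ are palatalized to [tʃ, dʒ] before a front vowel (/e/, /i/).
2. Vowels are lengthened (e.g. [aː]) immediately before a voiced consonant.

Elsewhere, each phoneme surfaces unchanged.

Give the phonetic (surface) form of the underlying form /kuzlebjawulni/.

[kuːzleːbjaːwuːlni]

/k/ (word-initial) fails the environment for rule 1, so it stays [k].
/u/ (between /k/ and /z/): before a voiced consonant, so rule 2 applies → [uː].
/z/ — not in any rule's target class → [z].
/l/ (between /z/ and /e/) is unaffected → [l].
Rule 2 applies to /e/ (between /l/ and /b/: before a voiced consonant) → [eː].
/b/ stays [b].
/j/ (between /b/ and /a/) is unaffected → [j].
Rule 2 applies to /a/ (between /j/ and /w/: before a voiced consonant) → [aː].
/w/ (between /a/ and /u/): no rule targets it → [w].
/u/ (between /w/ and /l/): before a voiced consonant, so rule 2 applies → [uː].
/l/ — not in any rule's target class → [l].
/n/ — not in any rule's target class → [n].
/i/ (word-final) fails the environment for rule 2, so it stays [i].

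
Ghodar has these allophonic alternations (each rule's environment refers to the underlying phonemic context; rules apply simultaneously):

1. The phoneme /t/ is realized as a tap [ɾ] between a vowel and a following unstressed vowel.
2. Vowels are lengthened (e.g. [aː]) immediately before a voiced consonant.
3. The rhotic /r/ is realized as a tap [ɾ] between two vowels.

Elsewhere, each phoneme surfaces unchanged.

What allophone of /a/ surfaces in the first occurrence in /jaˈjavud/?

[aː]

/a/ — between /j/ and /j/, before a voiced consonant — surfaces as [aː] (rule 2).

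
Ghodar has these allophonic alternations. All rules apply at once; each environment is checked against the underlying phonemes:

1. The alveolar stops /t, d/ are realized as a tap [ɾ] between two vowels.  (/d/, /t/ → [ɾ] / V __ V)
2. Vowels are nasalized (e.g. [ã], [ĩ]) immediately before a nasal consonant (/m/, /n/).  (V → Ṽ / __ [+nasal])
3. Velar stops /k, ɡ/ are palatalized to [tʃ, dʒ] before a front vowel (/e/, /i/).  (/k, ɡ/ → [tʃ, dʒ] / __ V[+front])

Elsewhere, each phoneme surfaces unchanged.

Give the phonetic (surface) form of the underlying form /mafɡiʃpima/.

[mafdʒiʃpĩma]

/m/ — not in any rule's target class → [m].
/a/ (between /m/ and /f/) is in the target of rule 2 but the environment (before a nasal consonant) is not met → [a].
/f/ (between /a/ and /ɡ/) is unaffected → [f].
Rule 3 applies to /ɡ/ (between /f/ and /i/: before a front vowel) → [dʒ].
/i/ — between /ɡ/ and /ʃ/; rule 2 does not apply here → [i].
/ʃ/ — not in any rule's target class → [ʃ].
/p/ (between /ʃ/ and /i/): no rule targets it → [p].
/i/ (between /p/ and /m/): before a nasal consonant, so rule 2 applies → [ĩ].
/m/ — not in any rule's target class → [m].
/a/ (word-final) is in the target of rule 2 but the environment (before a nasal consonant) is not met → [a].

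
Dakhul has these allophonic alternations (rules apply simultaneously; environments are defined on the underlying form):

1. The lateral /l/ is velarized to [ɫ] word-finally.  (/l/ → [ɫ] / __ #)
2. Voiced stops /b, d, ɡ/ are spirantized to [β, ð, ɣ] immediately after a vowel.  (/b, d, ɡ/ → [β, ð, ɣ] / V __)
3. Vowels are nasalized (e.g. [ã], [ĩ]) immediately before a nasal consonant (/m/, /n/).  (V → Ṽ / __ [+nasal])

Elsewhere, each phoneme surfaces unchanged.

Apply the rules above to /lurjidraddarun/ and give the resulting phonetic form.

/l/ (word-initial) is in the target of rule 1 but the environment (word-finally) is not met → [l].
/u/ (between /l/ and /r/) is in the target of rule 3 but the environment (before a nasal consonant) is not met → [u].
/r/ (between /u/ and /j/) is unaffected → [r].
/j/ (between /r/ and /i/) is unaffected → [j].
/i/ — between /j/ and /d/; rule 3 does not apply here → [i].
Rule 2 applies to /d/ (between /i/ and /r/: immediately after a vowel) → [ð].
/r/ — not in any rule's target class → [r].
/a/ (between /r/ and /d/) is in the target of rule 3 but the environment (before a nasal consonant) is not met → [a].
/d/ — between /a/ and /d/, immediately after a vowel — surfaces as [ð] (rule 2).
/d/ — between /d/ and /a/; rule 2 does not apply here → [d].
/a/ — between /d/ and /r/; rule 3 does not apply here → [a].
/r/ (between /a/ and /u/) is unaffected → [r].
Rule 3 applies to /u/ (between /r/ and /n/: before a nasal consonant) → [ũ].
/n/ (word-final) is unaffected → [n].

[lurjiðraðdarũn]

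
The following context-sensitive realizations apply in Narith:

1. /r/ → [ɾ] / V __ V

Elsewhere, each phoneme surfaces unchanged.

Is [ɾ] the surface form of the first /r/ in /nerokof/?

Yes

/r/ — between /e/ and /o/, between two vowels — surfaces as [ɾ] (rule 1).
The actual realization is [ɾ], which matches [ɾ].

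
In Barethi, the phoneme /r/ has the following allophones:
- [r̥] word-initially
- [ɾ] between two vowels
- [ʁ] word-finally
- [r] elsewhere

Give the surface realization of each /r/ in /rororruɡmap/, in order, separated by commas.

[r̥], [ɾ], [r], [r]

Occurrence 1 (position 1): word-initially → [r̥].
Occurrence 2 (position 3): between two vowels → [ɾ].
Occurrence 3 (position 5): no conditioning environment matches → elsewhere allophone [r].
Occurrence 4 (position 6): no conditioning environment matches → elsewhere allophone [r].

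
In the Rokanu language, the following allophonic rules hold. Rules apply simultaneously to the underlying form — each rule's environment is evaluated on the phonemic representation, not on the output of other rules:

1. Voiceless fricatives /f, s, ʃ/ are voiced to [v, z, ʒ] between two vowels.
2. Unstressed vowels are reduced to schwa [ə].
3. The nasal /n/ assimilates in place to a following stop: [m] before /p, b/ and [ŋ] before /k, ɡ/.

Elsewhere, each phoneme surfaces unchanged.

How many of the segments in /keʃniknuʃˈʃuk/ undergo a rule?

3

Segments that undergo a rule: /e/ → [ə] (rule 2); /i/ → [ə] (rule 2); /u/ → [ə] (rule 2).
All other segments surface unchanged.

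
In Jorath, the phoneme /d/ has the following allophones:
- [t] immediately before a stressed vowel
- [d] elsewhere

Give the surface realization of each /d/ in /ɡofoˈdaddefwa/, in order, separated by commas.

Occurrence 1 (position 5): immediately before a stressed vowel → [t].
Occurrence 2 (position 7): no conditioning environment matches → elsewhere allophone [d].
Occurrence 3 (position 8): no conditioning environment matches → elsewhere allophone [d].

[t], [d], [d]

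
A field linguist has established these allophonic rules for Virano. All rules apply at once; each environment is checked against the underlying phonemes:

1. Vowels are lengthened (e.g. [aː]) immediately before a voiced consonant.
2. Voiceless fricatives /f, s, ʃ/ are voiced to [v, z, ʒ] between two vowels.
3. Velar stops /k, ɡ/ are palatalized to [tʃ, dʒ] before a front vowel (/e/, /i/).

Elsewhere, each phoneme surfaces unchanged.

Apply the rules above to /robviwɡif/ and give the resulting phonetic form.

[roːbviːwdʒif]

/o/ meets the environment for rule 1 (before a voiced consonant) → [oː].
/i/ — between /v/ and /w/, before a voiced consonant — surfaces as [iː] (rule 1).
/ɡ/ (between /w/ and /i/): before a front vowel, so rule 3 applies → [dʒ].
/i/ (between /ɡ/ and /f/): rule 1 targets it, but not before a voiced consonant → unchanged [i].
/f/ (word-final): rule 2 targets it, but not between two vowels → unchanged [f].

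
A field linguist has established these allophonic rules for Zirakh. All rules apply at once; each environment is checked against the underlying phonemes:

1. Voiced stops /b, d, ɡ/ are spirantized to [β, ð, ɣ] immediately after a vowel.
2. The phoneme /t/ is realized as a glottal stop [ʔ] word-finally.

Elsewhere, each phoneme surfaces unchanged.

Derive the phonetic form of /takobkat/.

[takoβkaʔ]

/t/ (word-initial) fails the environment for rule 2, so it stays [t].
/a/ (between /t/ and /k/): no rule targets it → [a].
/k/ (between /a/ and /o/) is unaffected → [k].
/o/ (between /k/ and /b/): no rule targets it → [o].
/b/ (between /o/ and /k/) occurs immediately after a vowel → [β] by rule 1.
/k/ (between /b/ and /a/): no rule targets it → [k].
/a/ — not in any rule's target class → [a].
/t/ (word-final) occurs word-finally → [ʔ] by rule 2.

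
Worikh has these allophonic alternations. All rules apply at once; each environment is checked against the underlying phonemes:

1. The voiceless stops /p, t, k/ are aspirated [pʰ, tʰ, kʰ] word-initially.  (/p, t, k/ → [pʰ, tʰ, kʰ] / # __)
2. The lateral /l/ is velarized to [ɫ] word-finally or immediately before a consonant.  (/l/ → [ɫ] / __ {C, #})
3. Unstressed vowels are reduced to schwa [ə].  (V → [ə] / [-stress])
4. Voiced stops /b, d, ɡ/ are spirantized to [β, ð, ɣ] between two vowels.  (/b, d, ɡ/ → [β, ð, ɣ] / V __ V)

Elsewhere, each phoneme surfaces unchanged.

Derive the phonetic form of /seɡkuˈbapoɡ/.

[səɡkəˈβapəɡ]

/s/ stays [s].
/e/ (between /s/ and /ɡ/): in an unstressed syllable, so rule 3 applies → [ə].
/ɡ/ — between /e/ and /k/; rule 4 does not apply here → [ɡ].
/k/ — between /ɡ/ and /u/; rule 1 does not apply here → [k].
/u/ meets the environment for rule 3 (in an unstressed syllable) → [ə].
/b/ meets the environment for rule 4 (between two vowels) → [β].
/a/ (between /b/ and /p/) fails the environment for rule 3, so it stays [a].
/p/ (between /a/ and /o/): rule 1 targets it, but not word-initially → unchanged [p].
/o/ meets the environment for rule 3 (in an unstressed syllable) → [ə].
/ɡ/ — word-final; rule 4 does not apply here → [ɡ].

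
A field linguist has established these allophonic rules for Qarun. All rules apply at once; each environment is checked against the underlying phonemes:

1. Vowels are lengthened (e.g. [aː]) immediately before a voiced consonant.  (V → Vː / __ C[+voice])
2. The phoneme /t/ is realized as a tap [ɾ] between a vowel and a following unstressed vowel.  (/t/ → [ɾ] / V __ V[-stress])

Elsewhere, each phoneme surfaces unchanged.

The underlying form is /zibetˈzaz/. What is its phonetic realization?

[ziːbetˈzaːz]

/i/ (between /z/ and /b/): before a voiced consonant, so rule 1 applies → [iː].
/e/ (between /b/ and /t/) fails the environment for rule 1, so it stays [e].
/t/ — between /e/ and /z/; rule 2 does not apply here → [t].
/a/ (between /z/ and /z/) occurs before a voiced consonant → [aː] by rule 1.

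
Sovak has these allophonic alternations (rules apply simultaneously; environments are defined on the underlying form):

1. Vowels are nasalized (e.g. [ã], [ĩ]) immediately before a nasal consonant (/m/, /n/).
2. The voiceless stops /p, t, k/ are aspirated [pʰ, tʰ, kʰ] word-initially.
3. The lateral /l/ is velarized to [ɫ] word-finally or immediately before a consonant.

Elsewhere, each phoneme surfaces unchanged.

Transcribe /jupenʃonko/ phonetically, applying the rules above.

/u/ — between /j/ and /p/; rule 1 does not apply here → [u].
/p/ (between /u/ and /e/) fails the environment for rule 2, so it stays [p].
/e/ meets the environment for rule 1 (before a nasal consonant) → [ẽ].
Rule 1 applies to /o/ (between /ʃ/ and /n/: before a nasal consonant) → [õ].
/k/ (between /n/ and /o/) is in the target of rule 2 but the environment (word-initially) is not met → [k].
/o/ (word-final) is in the target of rule 1 but the environment (before a nasal consonant) is not met → [o].

[jupẽnʃõnko]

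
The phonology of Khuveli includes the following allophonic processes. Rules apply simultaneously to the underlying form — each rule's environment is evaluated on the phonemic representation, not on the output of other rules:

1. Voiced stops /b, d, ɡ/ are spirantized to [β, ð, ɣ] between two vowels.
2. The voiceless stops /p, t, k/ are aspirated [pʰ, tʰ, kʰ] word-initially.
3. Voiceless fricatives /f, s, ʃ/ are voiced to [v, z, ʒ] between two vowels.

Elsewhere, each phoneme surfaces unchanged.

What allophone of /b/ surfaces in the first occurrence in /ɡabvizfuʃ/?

[b]

/b/ (between /a/ and /v/): rule 1 targets it, but not between two vowels → unchanged [b].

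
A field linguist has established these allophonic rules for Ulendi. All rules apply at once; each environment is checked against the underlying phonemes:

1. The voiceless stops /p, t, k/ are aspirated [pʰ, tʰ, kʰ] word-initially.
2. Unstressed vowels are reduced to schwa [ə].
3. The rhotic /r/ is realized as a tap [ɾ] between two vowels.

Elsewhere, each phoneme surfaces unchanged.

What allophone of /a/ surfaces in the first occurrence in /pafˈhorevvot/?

[ə]

Rule 2 applies to /a/ (between /p/ and /f/: in an unstressed syllable) → [ə].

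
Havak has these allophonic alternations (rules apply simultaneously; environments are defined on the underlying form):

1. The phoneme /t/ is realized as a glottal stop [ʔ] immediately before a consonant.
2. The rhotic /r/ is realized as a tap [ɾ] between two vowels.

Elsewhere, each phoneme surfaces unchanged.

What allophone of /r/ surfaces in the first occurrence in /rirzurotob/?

/r/ — word-initial; rule 2 does not apply here → [r].

[r]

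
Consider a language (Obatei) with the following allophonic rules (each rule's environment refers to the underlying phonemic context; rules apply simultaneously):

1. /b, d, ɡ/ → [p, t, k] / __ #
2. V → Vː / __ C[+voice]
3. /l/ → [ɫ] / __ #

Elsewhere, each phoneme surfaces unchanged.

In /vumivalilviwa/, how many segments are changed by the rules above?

Segments that undergo a rule: /u/ → [uː] (rule 2); /i/ → [iː] (rule 2); /a/ → [aː] (rule 2); /i/ → [iː] (rule 2); /i/ → [iː] (rule 2).
All other segments surface unchanged.

5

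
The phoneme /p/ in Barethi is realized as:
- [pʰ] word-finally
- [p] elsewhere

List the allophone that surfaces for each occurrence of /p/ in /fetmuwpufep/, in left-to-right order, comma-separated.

[p], [pʰ]

Occurrence 1 (position 7): no conditioning environment matches → elsewhere allophone [p].
Occurrence 2 (position 11): word-finally → [pʰ].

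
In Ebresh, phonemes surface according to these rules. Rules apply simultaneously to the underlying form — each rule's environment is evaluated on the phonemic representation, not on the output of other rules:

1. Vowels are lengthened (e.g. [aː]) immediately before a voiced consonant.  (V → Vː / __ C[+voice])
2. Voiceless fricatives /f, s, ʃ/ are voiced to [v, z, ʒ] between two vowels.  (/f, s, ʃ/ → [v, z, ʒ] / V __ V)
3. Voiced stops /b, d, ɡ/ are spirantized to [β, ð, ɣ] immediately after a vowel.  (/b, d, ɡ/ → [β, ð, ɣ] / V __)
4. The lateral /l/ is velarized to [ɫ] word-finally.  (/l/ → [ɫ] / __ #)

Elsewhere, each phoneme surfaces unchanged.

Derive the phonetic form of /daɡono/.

[daːɣoːno]

/d/ (word-initial): rule 3 targets it, but not immediately after a vowel → unchanged [d].
Rule 1 applies to /a/ (between /d/ and /ɡ/: before a voiced consonant) → [aː].
/ɡ/ — between /a/ and /o/, immediately after a vowel — surfaces as [ɣ] (rule 3).
/o/ meets the environment for rule 1 (before a voiced consonant) → [oː].
/n/ stays [n].
/o/ — word-final; rule 1 does not apply here → [o].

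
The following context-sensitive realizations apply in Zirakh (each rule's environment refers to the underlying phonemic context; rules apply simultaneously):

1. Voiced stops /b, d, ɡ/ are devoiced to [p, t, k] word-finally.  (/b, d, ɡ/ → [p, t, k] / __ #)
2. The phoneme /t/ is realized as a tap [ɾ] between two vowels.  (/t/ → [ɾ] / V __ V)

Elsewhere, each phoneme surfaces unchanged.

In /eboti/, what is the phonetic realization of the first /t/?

[ɾ]

/t/ (between /o/ and /i/) occurs between two vowels → [ɾ] by rule 2.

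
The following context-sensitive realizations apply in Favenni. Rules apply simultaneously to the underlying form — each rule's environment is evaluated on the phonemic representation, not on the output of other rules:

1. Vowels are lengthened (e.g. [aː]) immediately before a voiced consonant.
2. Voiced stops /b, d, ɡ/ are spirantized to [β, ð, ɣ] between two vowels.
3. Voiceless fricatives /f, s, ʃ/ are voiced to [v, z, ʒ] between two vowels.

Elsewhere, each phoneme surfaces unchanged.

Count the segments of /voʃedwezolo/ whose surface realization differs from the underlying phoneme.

4

Segments that undergo a rule: /ʃ/ → [ʒ] (rule 3); /e/ → [eː] (rule 1); /e/ → [eː] (rule 1); /o/ → [oː] (rule 1).
All other segments surface unchanged.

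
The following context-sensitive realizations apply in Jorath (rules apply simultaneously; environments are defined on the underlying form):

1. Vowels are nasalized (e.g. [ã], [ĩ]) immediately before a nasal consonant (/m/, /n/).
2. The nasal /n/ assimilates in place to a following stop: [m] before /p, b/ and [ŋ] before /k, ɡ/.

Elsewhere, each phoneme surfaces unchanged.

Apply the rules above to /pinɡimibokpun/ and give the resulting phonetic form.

[pĩŋɡĩmibokpũn]

/i/ — between /p/ and /n/, before a nasal consonant — surfaces as [ĩ] (rule 1).
/n/ meets the environment for rule 2 (before a labial or velar stop) → [ŋ].
/i/ — between /ɡ/ and /m/, before a nasal consonant — surfaces as [ĩ] (rule 1).
/i/ (between /m/ and /b/) is in the target of rule 1 but the environment (before a nasal consonant) is not met → [i].
/o/ (between /b/ and /k/) fails the environment for rule 1, so it stays [o].
/u/ (between /p/ and /n/) occurs before a nasal consonant → [ũ] by rule 1.
/n/ (word-final) is in the target of rule 2 but the environment (before a labial or velar stop) is not met → [n].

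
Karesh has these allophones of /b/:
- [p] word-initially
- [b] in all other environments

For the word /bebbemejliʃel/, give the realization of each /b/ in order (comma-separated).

Occurrence 1 (position 1): word-initially → [p].
Occurrence 2 (position 3): no conditioning environment matches → elsewhere allophone [b].
Occurrence 3 (position 4): no conditioning environment matches → elsewhere allophone [b].

[p], [b], [b]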